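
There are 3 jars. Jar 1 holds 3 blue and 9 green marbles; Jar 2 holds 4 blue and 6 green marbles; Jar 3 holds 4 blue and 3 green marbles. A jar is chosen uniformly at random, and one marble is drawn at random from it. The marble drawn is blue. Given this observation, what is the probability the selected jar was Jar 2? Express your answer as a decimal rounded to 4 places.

P(blue|Jar 1) = 0.25; P(blue|Jar 2) = 0.4; P(blue|Jar 3) = 0.5714.
Prior × likelihood for each source: 0.333333·0.25=0.08333, 0.333333·0.4=0.1333, 0.333333·0.5714=0.1905. Summing gives P(blue) = 0.40714.
P(Jar 2 | blue) = 0.1333 / 0.40714 = 0.3275.

Posterior probability ≈ 0.3275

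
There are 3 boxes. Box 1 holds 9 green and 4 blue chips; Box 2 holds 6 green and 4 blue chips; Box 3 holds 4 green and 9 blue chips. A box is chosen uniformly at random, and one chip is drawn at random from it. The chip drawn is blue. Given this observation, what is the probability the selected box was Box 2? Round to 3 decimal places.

P(blue|Box 1) = 0.3077; P(blue|Box 2) = 0.4; P(blue|Box 3) = 0.6923.
Prior × likelihood for each source: 0.333333·0.3077=0.1026, 0.333333·0.4=0.1333, 0.333333·0.6923=0.2308. Summing gives P(blue) = 0.46667.
P(Box 2 | blue) = 0.1333 / 0.46667 = 0.286.

Posterior probability ≈ 0.286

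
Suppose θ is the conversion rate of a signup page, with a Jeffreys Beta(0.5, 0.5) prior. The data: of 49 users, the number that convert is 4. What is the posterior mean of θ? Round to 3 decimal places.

Posterior mean ≈ 0.090

Observing 4 successes and 45 failures updates Beta(0.5, 0.5) by adding the success and failure counts to the two shape parameters: α = 0.5+4 = 4.5, β = 0.5+45 = 45.5.
E[θ | data] = 4.5/(4.5+45.5) = 0.090.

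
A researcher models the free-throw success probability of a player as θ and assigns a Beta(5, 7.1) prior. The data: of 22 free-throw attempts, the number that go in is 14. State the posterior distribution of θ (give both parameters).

The binomial likelihood is conjugate to the Beta prior: with 14 successes and 8 failures, the posterior is Beta(5+14, 7.1+8) = Beta(19, 15.1).

Posterior: Beta(19, 15.1)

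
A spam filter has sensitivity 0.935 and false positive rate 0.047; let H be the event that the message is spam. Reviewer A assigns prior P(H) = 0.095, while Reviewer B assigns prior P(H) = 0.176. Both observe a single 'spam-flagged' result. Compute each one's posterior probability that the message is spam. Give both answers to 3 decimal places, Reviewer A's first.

P('+'|H) = 0.935, P('+'|¬H) = 0.047.
Reviewer A: numerator 0.935·0.095 = 0.088825; evidence = 0.088825+0.047·0.905 = 0.13136; posterior = 0.676.
Reviewer B: numerator 0.935·0.176 = 0.16456; evidence = 0.16456+0.047·0.824 = 0.20329; posterior = 0.809.

Reviewer A: 0.676; Reviewer B: 0.809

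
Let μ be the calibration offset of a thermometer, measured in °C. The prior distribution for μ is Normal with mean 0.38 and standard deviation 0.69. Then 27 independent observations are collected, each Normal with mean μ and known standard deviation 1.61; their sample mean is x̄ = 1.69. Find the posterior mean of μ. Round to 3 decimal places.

Posterior mean ≈ 1.470

With known σ, the Normal prior is conjugate. Weight on the data is w = (n/σ²)/(n/σ² + 1/τ₀²) = 10.4163/(10.4163+2.10040) = 0.83219.
Posterior mean = w·x̄ + (1−w)·μ₀ = 0.83219·1.69 + 0.16781·0.38 = 1.470.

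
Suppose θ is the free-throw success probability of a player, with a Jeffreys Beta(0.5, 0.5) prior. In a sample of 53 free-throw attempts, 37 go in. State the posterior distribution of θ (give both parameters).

Posterior: Beta(37.5, 16.5)

Observing 37 successes and 16 failures updates Beta(0.5, 0.5) by adding the success and failure counts to the two shape parameters: α = 0.5+37 = 37.5, β = 0.5+16 = 16.5.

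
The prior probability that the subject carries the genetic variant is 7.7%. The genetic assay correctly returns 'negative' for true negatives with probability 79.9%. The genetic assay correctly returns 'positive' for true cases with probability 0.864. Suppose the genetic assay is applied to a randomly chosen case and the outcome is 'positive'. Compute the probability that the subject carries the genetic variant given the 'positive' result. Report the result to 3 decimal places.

P(H | E) ≈ 0.264

Write H for 'the subject carries the genetic variant'. Prior odds H:¬H = 0.077/0.923 = 0.083424. For the 'positive' outcome, the likelihood ratio is 0.864/0.201 = 4.2985.
Posterior odds = 0.083424 × 4.2985 = 0.35860, so P(H|E) = 0.35860/(1+0.35860) = 0.264.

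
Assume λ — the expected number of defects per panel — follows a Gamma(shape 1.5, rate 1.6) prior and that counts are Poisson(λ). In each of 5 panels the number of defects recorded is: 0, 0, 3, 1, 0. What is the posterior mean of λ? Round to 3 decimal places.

Posterior mean ≈ 0.833

Total count ∑xᵢ = 4 over n = 5 panels.
Gamma is conjugate to the Poisson likelihood: posterior is Gamma(shape = 1.5+4 = 5.5, rate = 1.6+5 = 6.6).
Posterior mean = shape/rate = 5.5/6.6 = 0.833.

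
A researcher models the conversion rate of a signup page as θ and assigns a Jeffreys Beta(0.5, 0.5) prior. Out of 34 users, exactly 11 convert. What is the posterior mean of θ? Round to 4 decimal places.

The binomial likelihood is conjugate to the Beta prior: with 11 successes and 23 failures, the posterior is Beta(0.5+11, 0.5+23) = Beta(11.5, 23.5).
Posterior mean = α/(α+β) = 11.5/35 = 0.3286.

Posterior mean ≈ 0.3286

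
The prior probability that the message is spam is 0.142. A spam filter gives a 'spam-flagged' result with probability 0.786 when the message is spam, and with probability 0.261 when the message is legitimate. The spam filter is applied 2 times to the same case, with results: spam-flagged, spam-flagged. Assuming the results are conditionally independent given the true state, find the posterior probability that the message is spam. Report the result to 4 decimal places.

With H the event that the message is spam, the joint likelihood of the observed sequence is P(data|H) = 0.786·0.786 = 0.61780 and P(data|¬H) = 0.261·0.261 = 0.068121.
Bayes: P(H|data) = 0.142·0.61780 / (0.142·0.61780 + 0.858·0.068121) = 0.087727/0.14617 = 0.6002.

Posterior P(H) ≈ 0.6002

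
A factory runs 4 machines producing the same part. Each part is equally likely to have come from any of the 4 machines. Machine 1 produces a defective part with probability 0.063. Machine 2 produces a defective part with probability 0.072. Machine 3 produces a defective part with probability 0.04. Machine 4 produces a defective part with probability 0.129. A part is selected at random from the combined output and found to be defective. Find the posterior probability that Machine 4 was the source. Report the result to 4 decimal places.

P(defective|M1) = 0.063; P(defective|M2) = 0.072; P(defective|M3) = 0.04; P(defective|M4) = 0.129.
Prior × likelihood for each source: 0.25·0.063=0.01575, 0.25·0.072=0.01800, 0.25·0.04=0.01000, 0.25·0.129=0.03225. Summing gives P(defective) = 0.076000.
P(Machine 4 | defective) = 0.03225 / 0.076000 = 0.4243.

Posterior probability ≈ 0.4243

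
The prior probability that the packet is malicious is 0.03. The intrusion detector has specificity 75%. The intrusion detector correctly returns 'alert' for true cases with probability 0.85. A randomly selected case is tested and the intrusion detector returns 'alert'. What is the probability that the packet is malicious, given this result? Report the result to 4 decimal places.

P(H | E) ≈ 0.0951

Write H for 'the packet is malicious'. Prior odds H:¬H = 0.03/0.97 = 0.030928. For the 'alert' outcome, the likelihood ratio is 0.85/0.25 = 3.4000.
Posterior odds = 0.030928 × 3.4000 = 0.10515, so P(H|E) = 0.10515/(1+0.10515) = 0.0951.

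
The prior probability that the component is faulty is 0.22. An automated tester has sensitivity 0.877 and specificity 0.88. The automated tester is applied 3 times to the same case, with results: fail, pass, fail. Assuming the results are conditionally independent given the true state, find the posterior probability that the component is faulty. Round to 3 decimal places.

Let H be the event that the component is faulty; start with P(H) = 0.22. P('fail'|H) = 0.877, P('fail'|¬H) = 0.12.
Update on result 1 ('fail'): P(H) ← 0.877·0.2200 / (0.877·0.2200 + 0.12·0.7800) = 0.19294/0.28654 = 0.6733.
Update on result 2 ('pass'): P(H) ← 0.123·0.6733 / (0.123·0.6733 + 0.88·0.3267) = 0.082821/0.37028 = 0.2237.
Update on result 3 ('fail'): P(H) ← 0.877·0.2237 / (0.877·0.2237 + 0.12·0.7763) = 0.19616/0.28932 = 0.6780.

Posterior P(H) ≈ 0.678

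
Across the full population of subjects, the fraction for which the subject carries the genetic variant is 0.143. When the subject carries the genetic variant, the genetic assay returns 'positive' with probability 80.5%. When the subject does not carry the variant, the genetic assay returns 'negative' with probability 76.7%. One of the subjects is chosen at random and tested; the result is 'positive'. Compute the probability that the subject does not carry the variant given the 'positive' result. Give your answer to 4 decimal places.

Let H be the event that the subject carries the genetic variant. P(H) = 0.143, so P(¬H) = 0.857. With E the 'positive' result, P(E|H) = 0.805 and P(E|¬H) = 0.233.
P(E) = 0.805·0.143 + 0.233·0.857 = 0.11511 + 0.19968 = 0.31480.
By Bayes' theorem, P(H|E) = 0.11511 / 0.31480 = 0.3657. Hence P(¬H|E) = 1 − 0.3657 = 0.6343.

P(¬H | E) ≈ 0.6343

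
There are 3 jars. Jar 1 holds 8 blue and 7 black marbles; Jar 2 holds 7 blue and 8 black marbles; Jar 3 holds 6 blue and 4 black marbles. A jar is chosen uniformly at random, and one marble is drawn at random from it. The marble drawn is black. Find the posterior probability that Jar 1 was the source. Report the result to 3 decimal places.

Posterior probability ≈ 0.333

Tabulate prior·likelihood by source: [1] prior 0.333333, lik 0.4667, product 0.1556; [2] prior 0.333333, lik 0.5333, product 0.1778; [3] prior 0.333333, lik 0.4, product 0.1333.
Normalizing constant = 0.46667; the posterior for Jar 1 is its product over the sum, 0.1556/0.46667 = 0.333.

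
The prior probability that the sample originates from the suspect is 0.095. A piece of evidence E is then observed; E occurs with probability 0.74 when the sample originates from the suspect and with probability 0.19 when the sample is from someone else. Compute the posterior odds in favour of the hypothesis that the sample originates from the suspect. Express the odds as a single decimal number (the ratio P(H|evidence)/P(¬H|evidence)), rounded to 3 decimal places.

Posterior odds ≈ 0.409

Prior odds = 0.095/(1−0.095) = 0.10497. In log-odds, ln(0.10497) = -2.2541.
Add log likelihood ratio: ln(3.8947) = 1.3596.
Posterior log-odds = -0.89443, so posterior odds = exp(-0.89443) = 0.40884.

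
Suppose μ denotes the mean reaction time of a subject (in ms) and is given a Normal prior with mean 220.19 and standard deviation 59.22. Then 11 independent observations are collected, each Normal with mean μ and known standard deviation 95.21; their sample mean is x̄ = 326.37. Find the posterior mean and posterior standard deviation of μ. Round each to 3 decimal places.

Posterior mean ≈ 306.167; posterior SD ≈ 25.832

Prior precision 1/τ₀² = 1/59.22² = 0.00028514; data precision n/σ² = 11/95.21² = 0.00121347.
Posterior precision = 0.00028514 + 0.00121347 = 0.00149861, giving posterior SD = 1/√0.00149861 = 25.832.
Posterior mean = (0.00028514·220.19 + 0.00121347·326.37) / 0.00149861 = 306.167.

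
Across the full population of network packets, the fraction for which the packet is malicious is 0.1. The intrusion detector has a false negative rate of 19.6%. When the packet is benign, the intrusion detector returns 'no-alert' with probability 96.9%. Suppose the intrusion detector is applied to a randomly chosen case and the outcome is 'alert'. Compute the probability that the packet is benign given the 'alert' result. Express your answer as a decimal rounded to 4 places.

Write H for 'the packet is malicious'. Prior odds H:¬H = 0.1/0.9 = 0.11111. For the 'alert' outcome, the likelihood ratio is 0.804/0.031 = 25.935.
Posterior odds = 0.11111 × 25.935 = 2.8817, so P(H|E) = 2.8817/(1+2.8817) = 0.7424. Then P(¬H|E) = 1 − 0.7424 = 0.2576.

P(¬H | E) ≈ 0.2576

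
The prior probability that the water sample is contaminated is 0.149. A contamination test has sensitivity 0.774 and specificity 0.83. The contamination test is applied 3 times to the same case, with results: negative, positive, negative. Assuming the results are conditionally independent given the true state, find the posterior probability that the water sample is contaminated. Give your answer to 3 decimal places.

With H the event that the water sample is contaminated, the joint likelihood of the observed sequence is P(data|H) = 0.226·0.774·0.226 = 0.039533 and P(data|¬H) = 0.83·0.17·0.83 = 0.11711.
Bayes: P(H|data) = 0.149·0.039533 / (0.149·0.039533 + 0.851·0.11711) = 0.0058904/0.10555 = 0.0558.

Posterior P(H) ≈ 0.056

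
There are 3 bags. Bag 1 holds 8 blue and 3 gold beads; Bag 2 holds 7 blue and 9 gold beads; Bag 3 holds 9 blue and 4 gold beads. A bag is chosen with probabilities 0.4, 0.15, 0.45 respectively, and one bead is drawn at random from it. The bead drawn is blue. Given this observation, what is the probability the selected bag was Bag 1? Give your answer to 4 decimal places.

P(blue|Bag 1) = 0.7273; P(blue|Bag 2) = 0.4375; P(blue|Bag 3) = 0.6923.
Prior × likelihood for each source: 0.4·0.7273=0.2909, 0.15·0.4375=0.06563, 0.45·0.6923=0.3115. Summing gives P(blue) = 0.66807.
P(Bag 1 | blue) = 0.2909 / 0.66807 = 0.4354.

Posterior probability ≈ 0.4354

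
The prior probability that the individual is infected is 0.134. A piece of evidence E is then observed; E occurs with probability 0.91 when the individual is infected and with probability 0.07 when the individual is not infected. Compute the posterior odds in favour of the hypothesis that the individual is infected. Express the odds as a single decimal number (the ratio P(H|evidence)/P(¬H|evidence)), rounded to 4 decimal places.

Prior odds = 0.134/(1−0.134) = 0.15473.
Likelihood ratio for E = 0.91/0.07 = 13.000.
Posterior odds = prior odds × LR = 2.0115.

Posterior odds ≈ 2.0115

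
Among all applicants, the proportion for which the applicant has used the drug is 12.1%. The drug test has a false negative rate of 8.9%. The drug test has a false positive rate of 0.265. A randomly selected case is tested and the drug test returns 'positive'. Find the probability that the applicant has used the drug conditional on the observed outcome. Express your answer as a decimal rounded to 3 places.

P(H | E) ≈ 0.321

Write H for 'the applicant has used the drug'. Prior odds H:¬H = 0.121/0.879 = 0.13766. For the 'positive' outcome, the likelihood ratio is 0.911/0.265 = 3.4377.
Posterior odds = 0.13766 × 3.4377 = 0.47323, so P(H|E) = 0.47323/(1+0.47323) = 0.321.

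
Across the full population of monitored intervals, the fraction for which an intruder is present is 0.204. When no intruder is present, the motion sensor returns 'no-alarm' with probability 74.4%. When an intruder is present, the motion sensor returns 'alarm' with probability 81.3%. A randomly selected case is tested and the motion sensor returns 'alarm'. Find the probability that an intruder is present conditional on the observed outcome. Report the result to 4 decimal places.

P(H | E) ≈ 0.4487

Write H for 'an intruder is present'. Prior odds H:¬H = 0.204/0.796 = 0.25628. For the 'alarm' outcome, the likelihood ratio is 0.813/0.256 = 3.1758.
Posterior odds = 0.25628 × 3.1758 = 0.81389, so P(H|E) = 0.81389/(1+0.81389) = 0.4487.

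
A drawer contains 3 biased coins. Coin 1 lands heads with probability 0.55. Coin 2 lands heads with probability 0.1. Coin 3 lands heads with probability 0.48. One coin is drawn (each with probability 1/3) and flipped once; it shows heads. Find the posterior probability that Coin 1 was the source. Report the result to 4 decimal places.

Posterior probability ≈ 0.4867

P(heads|C1) = 0.55; P(heads|C2) = 0.1; P(heads|C3) = 0.48.
Prior × likelihood for each source: 0.333333·0.55=0.1833, 0.333333·0.1=0.03333, 0.333333·0.48=0.1600. Summing gives P(heads) = 0.37667.
P(Coin 1 | heads) = 0.1833 / 0.37667 = 0.4867.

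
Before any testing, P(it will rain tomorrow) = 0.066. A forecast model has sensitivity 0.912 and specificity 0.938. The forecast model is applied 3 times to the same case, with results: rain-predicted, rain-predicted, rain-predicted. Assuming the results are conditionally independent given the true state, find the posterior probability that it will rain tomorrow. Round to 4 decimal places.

Posterior P(H) ≈ 0.9956

Let H be the event that it will rain tomorrow; start with P(H) = 0.066. P('rain-predicted'|H) = 0.912, P('rain-predicted'|¬H) = 0.062.
Update on result 1 ('rain-predicted'): P(H) ← 0.912·0.0660 / (0.912·0.0660 + 0.062·0.9340) = 0.060192/0.11810 = 0.5097.
Update on result 2 ('rain-predicted'): P(H) ← 0.912·0.5097 / (0.912·0.5097 + 0.062·0.4903) = 0.46482/0.49522 = 0.9386.
Update on result 3 ('rain-predicted'): P(H) ← 0.912·0.9386 / (0.912·0.9386 + 0.062·0.0614) = 0.85601/0.85982 = 0.9956.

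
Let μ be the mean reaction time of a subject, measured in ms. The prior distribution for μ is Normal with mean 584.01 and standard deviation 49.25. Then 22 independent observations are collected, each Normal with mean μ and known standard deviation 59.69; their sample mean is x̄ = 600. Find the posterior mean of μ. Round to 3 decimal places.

With known σ, the Normal prior is conjugate. Weight on the data is w = (n/σ²)/(n/σ² + 1/τ₀²) = 0.00617475/(0.00617475+0.00041228) = 0.93741.
Posterior mean = w·x̄ + (1−w)·μ₀ = 0.93741·600 + 0.062589·584.01 = 598.999.

Posterior mean ≈ 598.999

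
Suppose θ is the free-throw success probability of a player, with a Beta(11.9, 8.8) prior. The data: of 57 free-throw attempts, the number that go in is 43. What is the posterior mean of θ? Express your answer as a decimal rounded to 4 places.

Posterior mean ≈ 0.7066

The binomial likelihood is conjugate to the Beta prior: with 43 successes and 14 failures, the posterior is Beta(11.9+43, 8.8+14) = Beta(54.9, 22.8).
E[θ | data] = 54.9/(54.9+22.8) = 0.7066.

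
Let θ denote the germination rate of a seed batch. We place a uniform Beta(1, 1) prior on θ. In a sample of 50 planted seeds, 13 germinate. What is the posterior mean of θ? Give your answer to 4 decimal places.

Posterior mean ≈ 0.2692

The binomial likelihood is conjugate to the Beta prior: with 13 successes and 37 failures, the posterior is Beta(1+13, 1+37) = Beta(14, 38).
Posterior mean = α/(α+β) = 14/52 = 0.2692.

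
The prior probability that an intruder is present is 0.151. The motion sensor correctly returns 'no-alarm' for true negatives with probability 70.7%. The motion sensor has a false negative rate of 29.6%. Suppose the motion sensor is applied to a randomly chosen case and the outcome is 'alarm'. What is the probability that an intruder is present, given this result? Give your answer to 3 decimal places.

Write H for 'an intruder is present'. Prior odds H:¬H = 0.151/0.849 = 0.17786. For the 'alarm' outcome, the likelihood ratio is 0.704/0.293 = 2.4027.
Posterior odds = 0.17786 × 2.4027 = 0.42734, so P(H|E) = 0.42734/(1+0.42734) = 0.299.

P(H | E) ≈ 0.299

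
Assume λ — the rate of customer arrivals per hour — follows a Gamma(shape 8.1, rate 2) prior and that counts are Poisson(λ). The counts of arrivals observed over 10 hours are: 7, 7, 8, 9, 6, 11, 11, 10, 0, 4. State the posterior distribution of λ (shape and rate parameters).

The Poisson likelihood adds the total count to the shape and the number of exposure periods to the rate. Here ∑xᵢ = 73 and n = 10, so shape 8.1→81.1 and rate 2→12.

Posterior: Gamma(shape=81.1, rate=12)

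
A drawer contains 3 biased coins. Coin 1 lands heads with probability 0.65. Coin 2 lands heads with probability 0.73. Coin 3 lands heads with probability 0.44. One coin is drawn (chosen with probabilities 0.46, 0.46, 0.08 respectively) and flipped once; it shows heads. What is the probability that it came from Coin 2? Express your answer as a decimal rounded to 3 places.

Tabulate prior·likelihood by source: [1] prior 0.46, lik 0.65, product 0.2990; [2] prior 0.46, lik 0.73, product 0.3358; [3] prior 0.08, lik 0.44, product 0.03520.
Normalizing constant = 0.67000; the posterior for Coin 2 is its product over the sum, 0.3358/0.67000 = 0.501.

Posterior probability ≈ 0.501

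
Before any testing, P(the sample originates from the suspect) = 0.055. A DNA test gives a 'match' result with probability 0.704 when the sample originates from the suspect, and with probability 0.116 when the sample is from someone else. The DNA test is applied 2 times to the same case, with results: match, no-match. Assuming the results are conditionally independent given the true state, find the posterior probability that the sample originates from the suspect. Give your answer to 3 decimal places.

Posterior P(H) ≈ 0.106

With H the event that the sample originates from the suspect, the joint likelihood of the observed sequence is P(data|H) = 0.704·0.296 = 0.20838 and P(data|¬H) = 0.116·0.884 = 0.10254.
Bayes: P(H|data) = 0.055·0.20838 / (0.055·0.20838 + 0.945·0.10254) = 0.011461/0.10837 = 0.1058.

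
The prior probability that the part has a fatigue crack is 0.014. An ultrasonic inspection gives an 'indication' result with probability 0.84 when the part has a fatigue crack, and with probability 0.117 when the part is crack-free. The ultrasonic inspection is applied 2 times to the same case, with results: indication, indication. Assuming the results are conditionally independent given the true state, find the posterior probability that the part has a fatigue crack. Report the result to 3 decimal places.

Posterior P(H) ≈ 0.423

Let H be the event that the part has a fatigue crack; start with P(H) = 0.014. P('indication'|H) = 0.84, P('indication'|¬H) = 0.117.
Update on result 1 ('indication'): P(H) ← 0.84·0.0140 / (0.84·0.0140 + 0.117·0.9860) = 0.011760/0.12712 = 0.0925.
Update on result 2 ('indication'): P(H) ← 0.84·0.0925 / (0.84·0.0925 + 0.117·0.9075) = 0.077708/0.18388 = 0.4226.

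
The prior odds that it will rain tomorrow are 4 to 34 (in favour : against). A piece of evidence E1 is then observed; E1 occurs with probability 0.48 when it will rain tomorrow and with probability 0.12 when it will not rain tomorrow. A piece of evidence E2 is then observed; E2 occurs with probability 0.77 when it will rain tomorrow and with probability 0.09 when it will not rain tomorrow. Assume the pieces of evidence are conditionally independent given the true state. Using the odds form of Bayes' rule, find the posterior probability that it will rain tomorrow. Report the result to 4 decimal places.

Posterior probability ≈ 0.8010

Prior odds = 4/34 = 0.11765. In log-odds, ln(0.11765) = -2.1401.
Add log likelihood ratios: ln(4.0000) + ln(8.5556) = 3.5329.
Posterior log-odds = 1.3928, so posterior odds = exp(1.3928) = 4.0261. Converting, P(H|E) = 4.0261/5.0261 = 0.8010.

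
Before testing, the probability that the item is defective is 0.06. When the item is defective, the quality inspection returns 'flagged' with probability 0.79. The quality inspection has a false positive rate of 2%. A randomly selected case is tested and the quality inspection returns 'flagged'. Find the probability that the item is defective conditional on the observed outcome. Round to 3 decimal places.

Write H for 'the item is defective'. Prior odds H:¬H = 0.06/0.94 = 0.063830. For the 'flagged' outcome, the likelihood ratio is 0.79/0.02 = 39.500.
Posterior odds = 0.063830 × 39.500 = 2.5213, so P(H|E) = 2.5213/(1+2.5213) = 0.716.

P(H | E) ≈ 0.716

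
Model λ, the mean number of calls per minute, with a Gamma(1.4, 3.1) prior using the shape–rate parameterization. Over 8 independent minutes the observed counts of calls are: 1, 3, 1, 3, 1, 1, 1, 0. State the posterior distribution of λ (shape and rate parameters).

Posterior: Gamma(shape=12.4, rate=11.1)

The Poisson likelihood adds the total count to the shape and the number of exposure periods to the rate. Here ∑xᵢ = 11 and n = 8, so shape 1.4→12.4 and rate 3.1→11.1.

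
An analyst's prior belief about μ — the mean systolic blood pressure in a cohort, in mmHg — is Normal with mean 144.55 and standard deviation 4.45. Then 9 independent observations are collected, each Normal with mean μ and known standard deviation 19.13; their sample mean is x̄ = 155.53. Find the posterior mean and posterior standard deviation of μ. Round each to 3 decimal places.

Posterior mean ≈ 148.146; posterior SD ≈ 3.649

With known σ, the Normal prior is conjugate. Weight on the data is w = (n/σ²)/(n/σ² + 1/τ₀²) = 0.0245931/(0.0245931+0.0504987) = 0.32751.
Posterior mean = w·x̄ + (1−w)·μ₀ = 0.32751·155.53 + 0.67249·144.55 = 148.146. Posterior variance = 1/(0.0245931+0.0504987) = 13.3170, so SD = 3.649.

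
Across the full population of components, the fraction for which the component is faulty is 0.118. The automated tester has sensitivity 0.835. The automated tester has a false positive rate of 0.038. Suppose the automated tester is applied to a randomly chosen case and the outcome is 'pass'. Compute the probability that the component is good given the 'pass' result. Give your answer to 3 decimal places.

P(¬H | E) ≈ 0.978

Let H be the event that the component is faulty. P(H) = 0.118, so P(¬H) = 0.882. With E the 'pass' result, P(E|H) = 0.165 and P(E|¬H) = 0.962.
P(E) = 0.165·0.118 + 0.962·0.882 = 0.019470 + 0.84848 = 0.86795.
By Bayes' theorem, P(H|E) = 0.019470 / 0.86795 = 0.022. Hence P(¬H|E) = 1 − 0.022 = 0.978.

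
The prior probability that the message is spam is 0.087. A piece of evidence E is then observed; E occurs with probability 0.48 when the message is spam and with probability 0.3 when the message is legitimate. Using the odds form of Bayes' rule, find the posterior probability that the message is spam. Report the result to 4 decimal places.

Posterior probability ≈ 0.1323

Prior odds = 0.087/(1−0.087) = 0.095290. In log-odds, ln(0.095290) = -2.3508.
Add log likelihood ratio: ln(1.6000) = 0.47000.
Posterior log-odds = -1.8808, so posterior odds = exp(-1.8808) = 0.15246. Converting, P(H|E) = 0.15246/1.1525 = 0.1323.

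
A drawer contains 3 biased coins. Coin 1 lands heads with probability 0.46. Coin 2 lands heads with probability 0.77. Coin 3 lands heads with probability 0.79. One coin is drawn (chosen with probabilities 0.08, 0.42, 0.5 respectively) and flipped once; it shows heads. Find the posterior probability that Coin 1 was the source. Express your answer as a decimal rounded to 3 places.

Tabulate prior·likelihood by source: [1] prior 0.08, lik 0.46, product 0.03680; [2] prior 0.42, lik 0.77, product 0.3234; [3] prior 0.5, lik 0.79, product 0.3950.
Normalizing constant = 0.75520; the posterior for Coin 1 is its product over the sum, 0.03680/0.75520 = 0.049.

Posterior probability ≈ 0.049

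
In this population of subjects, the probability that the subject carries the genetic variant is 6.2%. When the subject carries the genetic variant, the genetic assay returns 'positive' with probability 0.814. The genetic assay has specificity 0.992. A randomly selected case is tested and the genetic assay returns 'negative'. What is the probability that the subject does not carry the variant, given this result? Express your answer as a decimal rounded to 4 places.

Let H be the event that the subject carries the genetic variant. P(H) = 0.062, so P(¬H) = 0.938. With E the 'negative' result, P(E|H) = 0.186 and P(E|¬H) = 0.992.
P(E) = 0.186·0.062 + 0.992·0.938 = 0.011532 + 0.93050 = 0.94203.
By Bayes' theorem, P(H|E) = 0.011532 / 0.94203 = 0.0122. Hence P(¬H|E) = 1 − 0.0122 = 0.9878.

P(¬H | E) ≈ 0.9878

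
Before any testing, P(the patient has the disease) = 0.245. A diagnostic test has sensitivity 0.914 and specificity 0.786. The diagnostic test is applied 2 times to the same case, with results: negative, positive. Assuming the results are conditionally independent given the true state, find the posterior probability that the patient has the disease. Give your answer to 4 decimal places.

Posterior P(H) ≈ 0.1317

With H the event that the patient has the disease, the joint likelihood of the observed sequence is P(data|H) = 0.086·0.914 = 0.078604 and P(data|¬H) = 0.786·0.214 = 0.16820.
Bayes: P(H|data) = 0.245·0.078604 / (0.245·0.078604 + 0.755·0.16820) = 0.019258/0.14625 = 0.1317.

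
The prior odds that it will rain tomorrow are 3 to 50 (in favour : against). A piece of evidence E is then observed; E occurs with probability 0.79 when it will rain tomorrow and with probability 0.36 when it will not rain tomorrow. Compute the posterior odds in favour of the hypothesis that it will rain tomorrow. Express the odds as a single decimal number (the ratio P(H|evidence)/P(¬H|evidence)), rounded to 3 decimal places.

Prior odds = 3/50 = 0.060000.
Likelihood ratio for E = 0.79/0.36 = 2.1944.
Posterior odds = prior odds × LR = 0.13167.

Posterior odds ≈ 0.132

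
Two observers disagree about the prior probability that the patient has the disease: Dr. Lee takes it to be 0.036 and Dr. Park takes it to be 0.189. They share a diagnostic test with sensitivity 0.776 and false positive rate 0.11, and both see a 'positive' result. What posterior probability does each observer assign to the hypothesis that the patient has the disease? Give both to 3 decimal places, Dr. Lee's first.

P('+'|H) = 0.776, P('+'|¬H) = 0.11.
Dr. Lee: numerator 0.776·0.036 = 0.027936; evidence = 0.027936+0.11·0.964 = 0.13398; posterior = 0.209.
Dr. Park: numerator 0.776·0.189 = 0.14666; evidence = 0.14666+0.11·0.811 = 0.23587; posterior = 0.622.

Dr. Lee: 0.209; Dr. Park: 0.622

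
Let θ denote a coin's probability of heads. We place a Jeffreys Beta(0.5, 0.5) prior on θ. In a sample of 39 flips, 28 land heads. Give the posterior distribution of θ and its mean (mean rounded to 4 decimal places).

The binomial likelihood is conjugate to the Beta prior: with 28 successes and 11 failures, the posterior is Beta(0.5+28, 0.5+11) = Beta(28.5, 11.5).
Posterior mean = α/(α+β) = 28.5/40 = 0.7125.

Posterior: Beta(28.5, 11.5); mean ≈ 0.7125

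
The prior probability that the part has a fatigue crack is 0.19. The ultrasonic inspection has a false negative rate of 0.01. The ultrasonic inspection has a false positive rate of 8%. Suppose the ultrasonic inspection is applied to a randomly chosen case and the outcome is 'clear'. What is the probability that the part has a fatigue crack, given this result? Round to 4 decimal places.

Write H for 'the part has a fatigue crack'. Prior odds H:¬H = 0.19/0.81 = 0.23457. For the 'clear' outcome, the likelihood ratio is 0.01/0.92 = 0.010870.
Posterior odds = 0.23457 × 0.010870 = 0.0025497, so P(H|E) = 0.0025497/(1+0.0025497) = 0.0025.

P(H | E) ≈ 0.0025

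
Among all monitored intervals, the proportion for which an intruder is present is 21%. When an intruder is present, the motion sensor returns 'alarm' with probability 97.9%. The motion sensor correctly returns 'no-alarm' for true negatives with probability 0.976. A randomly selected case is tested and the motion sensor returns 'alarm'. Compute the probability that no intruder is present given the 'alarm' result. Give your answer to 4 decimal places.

P(¬H | E) ≈ 0.0844

Let H be the event that an intruder is present. P(H) = 0.21, so P(¬H) = 0.79. With E the 'alarm' result, P(E|H) = 0.979 and P(E|¬H) = 0.024.
P(E) = 0.979·0.21 + 0.024·0.79 = 0.20559 + 0.018960 = 0.22455.
By Bayes' theorem, P(H|E) = 0.20559 / 0.22455 = 0.9156. Hence P(¬H|E) = 1 − 0.9156 = 0.0844.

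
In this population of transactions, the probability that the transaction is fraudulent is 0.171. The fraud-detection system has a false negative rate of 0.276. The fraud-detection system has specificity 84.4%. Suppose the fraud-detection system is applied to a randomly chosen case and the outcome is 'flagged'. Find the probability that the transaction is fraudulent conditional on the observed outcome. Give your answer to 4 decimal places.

Write H for 'the transaction is fraudulent'. Prior odds H:¬H = 0.171/0.829 = 0.20627. For the 'flagged' outcome, the likelihood ratio is 0.724/0.156 = 4.6410.
Posterior odds = 0.20627 × 4.6410 = 0.95732, so P(H|E) = 0.95732/(1+0.95732) = 0.4891.

P(H | E) ≈ 0.4891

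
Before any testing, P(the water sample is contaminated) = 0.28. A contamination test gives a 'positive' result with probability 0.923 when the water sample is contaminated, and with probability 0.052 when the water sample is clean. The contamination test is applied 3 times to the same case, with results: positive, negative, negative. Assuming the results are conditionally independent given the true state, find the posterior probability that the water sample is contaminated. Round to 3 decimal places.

Let H be the event that the water sample is contaminated; start with P(H) = 0.28. P('positive'|H) = 0.923, P('positive'|¬H) = 0.052.
Update on result 1 ('positive'): P(H) ← 0.923·0.2800 / (0.923·0.2800 + 0.052·0.7200) = 0.25844/0.29588 = 0.8735.
Update on result 2 ('negative'): P(H) ← 0.077·0.8735 / (0.077·0.8735 + 0.948·0.1265) = 0.067257/0.18721 = 0.3592.
Update on result 3 ('negative'): P(H) ← 0.077·0.3592 / (0.077·0.3592 + 0.948·0.6408) = 0.027662/0.63509 = 0.0436.

Posterior P(H) ≈ 0.044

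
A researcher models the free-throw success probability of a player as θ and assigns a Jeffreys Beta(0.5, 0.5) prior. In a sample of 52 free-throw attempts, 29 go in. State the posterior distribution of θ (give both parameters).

Posterior: Beta(29.5, 23.5)

Observing 29 successes and 23 failures updates Beta(0.5, 0.5) by adding the success and failure counts to the two shape parameters: α = 0.5+29 = 29.5, β = 0.5+23 = 23.5.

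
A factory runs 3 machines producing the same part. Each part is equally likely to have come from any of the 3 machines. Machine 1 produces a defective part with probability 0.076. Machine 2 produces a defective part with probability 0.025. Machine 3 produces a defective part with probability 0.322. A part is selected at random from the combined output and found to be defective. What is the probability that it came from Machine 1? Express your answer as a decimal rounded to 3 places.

Posterior probability ≈ 0.180

P(defective|M1) = 0.076; P(defective|M2) = 0.025; P(defective|M3) = 0.322.
Prior × likelihood for each source: 0.333333·0.076=0.02533, 0.333333·0.025=0.008333, 0.333333·0.322=0.1073. Summing gives P(defective) = 0.14100.
P(Machine 1 | defective) = 0.02533 / 0.14100 = 0.180.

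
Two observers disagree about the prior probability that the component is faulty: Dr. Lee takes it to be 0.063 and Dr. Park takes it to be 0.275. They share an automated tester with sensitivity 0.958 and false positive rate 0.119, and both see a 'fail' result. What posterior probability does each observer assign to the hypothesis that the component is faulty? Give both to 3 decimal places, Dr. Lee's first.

The likelihood ratio for a 'fail' result is 0.958/0.119 = 8.0504.
Dr. Lee: prior odds 0.063/0.937 = 0.067236; posterior odds 0.54128; posterior probability 0.351.
Dr. Park: prior odds 0.275/0.725 = 0.37931; posterior odds 3.0536; posterior probability 0.753.

Dr. Lee: 0.351; Dr. Park: 0.753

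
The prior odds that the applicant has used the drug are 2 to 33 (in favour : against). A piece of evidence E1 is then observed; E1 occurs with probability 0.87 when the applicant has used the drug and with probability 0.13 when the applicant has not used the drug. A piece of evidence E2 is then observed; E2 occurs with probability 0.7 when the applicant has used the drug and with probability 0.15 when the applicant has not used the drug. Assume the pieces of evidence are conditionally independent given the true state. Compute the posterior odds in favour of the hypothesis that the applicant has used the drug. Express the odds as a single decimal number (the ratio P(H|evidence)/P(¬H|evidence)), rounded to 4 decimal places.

Prior odds = 2/33 = 0.060606.
Likelihood ratio for E1 = 0.87/0.13 = 6.6923.
Likelihood ratio for E2 = 0.7/0.15 = 4.6667.
Posterior odds = prior odds × LR₁ × LR₂ = 1.8928.

Posterior odds ≈ 1.8928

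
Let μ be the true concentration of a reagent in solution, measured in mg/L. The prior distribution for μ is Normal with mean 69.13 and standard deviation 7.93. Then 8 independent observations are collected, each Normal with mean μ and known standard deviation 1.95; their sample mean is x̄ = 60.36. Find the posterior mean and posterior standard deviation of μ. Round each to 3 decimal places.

With known σ, the Normal prior is conjugate. Weight on the data is w = (n/σ²)/(n/σ² + 1/τ₀²) = 2.10388/(2.10388+0.0159021) = 0.99250.
Posterior mean = w·x̄ + (1−w)·μ₀ = 0.99250·60.36 + 0.0075018·69.13 = 60.426. Posterior variance = 1/(2.10388+0.0159021) = 0.471747, so SD = 0.687.

Posterior mean ≈ 60.426; posterior SD ≈ 0.687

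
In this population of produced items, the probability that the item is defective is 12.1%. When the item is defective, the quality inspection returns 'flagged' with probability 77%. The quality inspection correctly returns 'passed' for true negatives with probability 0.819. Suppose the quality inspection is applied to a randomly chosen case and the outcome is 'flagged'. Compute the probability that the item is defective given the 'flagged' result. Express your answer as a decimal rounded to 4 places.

P(H | E) ≈ 0.3693

Write H for 'the item is defective'. Prior odds H:¬H = 0.121/0.879 = 0.13766. For the 'flagged' outcome, the likelihood ratio is 0.77/0.181 = 4.2541.
Posterior odds = 0.13766 × 4.2541 = 0.58561, so P(H|E) = 0.58561/(1+0.58561) = 0.3693.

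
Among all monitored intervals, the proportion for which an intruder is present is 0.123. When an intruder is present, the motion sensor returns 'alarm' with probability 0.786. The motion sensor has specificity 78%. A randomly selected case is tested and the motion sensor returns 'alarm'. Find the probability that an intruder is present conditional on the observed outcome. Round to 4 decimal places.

P(H | E) ≈ 0.3338

Let H be the event that an intruder is present. P(H) = 0.123, so P(¬H) = 0.877. With E the 'alarm' result, P(E|H) = 0.786 and P(E|¬H) = 0.22.
P(E) = 0.786·0.123 + 0.22·0.877 = 0.096678 + 0.19294 = 0.28962.
By Bayes' theorem, P(H|E) = 0.096678 / 0.28962 = 0.3338.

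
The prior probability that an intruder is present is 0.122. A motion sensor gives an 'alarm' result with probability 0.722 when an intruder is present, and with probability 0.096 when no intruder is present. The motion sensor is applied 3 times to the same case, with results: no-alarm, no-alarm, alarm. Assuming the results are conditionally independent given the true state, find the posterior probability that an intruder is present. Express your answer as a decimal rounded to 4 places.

Posterior P(H) ≈ 0.0899

Let H be the event that an intruder is present; start with P(H) = 0.122. P('alarm'|H) = 0.722, P('alarm'|¬H) = 0.096.
Update on result 1 ('no-alarm'): P(H) ← 0.278·0.1220 / (0.278·0.1220 + 0.904·0.8780) = 0.033916/0.82763 = 0.0410.
Update on result 2 ('no-alarm'): P(H) ← 0.278·0.0410 / (0.278·0.0410 + 0.904·0.9590) = 0.011392/0.87835 = 0.0130.
Update on result 3 ('alarm'): P(H) ← 0.722·0.0130 / (0.722·0.0130 + 0.096·0.9870) = 0.0093645/0.10412 = 0.0899.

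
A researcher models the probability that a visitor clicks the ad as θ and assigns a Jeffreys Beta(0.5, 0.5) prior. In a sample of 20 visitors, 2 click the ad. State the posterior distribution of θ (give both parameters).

The binomial likelihood is conjugate to the Beta prior: with 2 successes and 18 failures, the posterior is Beta(0.5+2, 0.5+18) = Beta(2.5, 18.5).

Posterior: Beta(2.5, 18.5)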